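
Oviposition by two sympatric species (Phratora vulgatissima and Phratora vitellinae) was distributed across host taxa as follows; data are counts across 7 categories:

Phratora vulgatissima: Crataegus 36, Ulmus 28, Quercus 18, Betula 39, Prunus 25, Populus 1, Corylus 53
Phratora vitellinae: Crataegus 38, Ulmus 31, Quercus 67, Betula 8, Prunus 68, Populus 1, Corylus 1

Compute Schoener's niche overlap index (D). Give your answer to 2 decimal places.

0.58

Proportions for Phratora vulgatissima (n=200): 36/200=0.1800, 28/200=0.1400, 18/200=0.0900, 39/200=0.1950, 25/200=0.1250, 1/200=0.0050, 53/200=0.2650
Proportions for Phratora vitellinae (n=214): 38/214=0.1776, 31/214=0.1449, 67/214=0.3131, 8/214=0.0374, 68/214=0.3178, 1/214=0.0047, 1/214=0.0047
Σ|p₁ᵢ − p₂ᵢ| = 0.0024 + 0.0049 + 0.2231 + 0.1576 + 0.1928 + 0.0003 + 0.2603 = 0.8414
D = 1 − ½ × 0.8414 = 1 − 0.42070 = 0.57930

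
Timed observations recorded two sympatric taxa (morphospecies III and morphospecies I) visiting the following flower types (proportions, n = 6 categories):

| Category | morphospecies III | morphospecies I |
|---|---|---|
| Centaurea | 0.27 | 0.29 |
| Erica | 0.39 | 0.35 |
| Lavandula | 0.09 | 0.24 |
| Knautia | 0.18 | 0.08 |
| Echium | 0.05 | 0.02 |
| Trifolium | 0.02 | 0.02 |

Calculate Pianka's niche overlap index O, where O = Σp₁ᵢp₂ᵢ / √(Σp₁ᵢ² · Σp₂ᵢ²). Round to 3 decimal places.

Σ p₁ᵢp₂ᵢ = 0.0783 + 0.1365 + 0.0216 + 0.0144 + 0.0010 + 0.0004 = 0.2522
Σp_1ᵢ² = 0.27² + 0.39² + 0.09² + 0.18² + 0.05² + 0.02² = 0.0729 + 0.1521 + 0.0081 + 0.0324 + 0.0025 + 0.0004 = 0.2684
Σp_2ᵢ² = 0.29² + 0.35² + 0.24² + 0.08² + 0.02² + 0.02² = 0.0841 + 0.1225 + 0.0576 + 0.0064 + 0.0004 + 0.0004 = 0.2714
O = 0.2522 / √(0.2684 × 0.2714) = 0.2522 / 0.269896 = 0.93443

0.934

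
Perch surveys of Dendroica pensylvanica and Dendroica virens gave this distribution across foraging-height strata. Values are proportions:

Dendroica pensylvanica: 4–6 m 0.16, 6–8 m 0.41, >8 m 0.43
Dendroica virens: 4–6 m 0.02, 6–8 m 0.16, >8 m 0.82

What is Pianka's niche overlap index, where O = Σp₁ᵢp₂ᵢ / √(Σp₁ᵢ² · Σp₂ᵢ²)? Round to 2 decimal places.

0.82

Σ p₁ᵢp₂ᵢ = 0.0032 + 0.0656 + 0.3526 = 0.4214
Σp_1ᵢ² = 0.16² + 0.41² + 0.43² = 0.0256 + 0.1681 + 0.1849 = 0.3786
Σp_2ᵢ² = 0.02² + 0.16² + 0.82² = 0.0004 + 0.0256 + 0.6724 = 0.6984
O = 0.4214 / √(0.3786 × 0.6984) = 0.4214 / 0.51421 = 0.8195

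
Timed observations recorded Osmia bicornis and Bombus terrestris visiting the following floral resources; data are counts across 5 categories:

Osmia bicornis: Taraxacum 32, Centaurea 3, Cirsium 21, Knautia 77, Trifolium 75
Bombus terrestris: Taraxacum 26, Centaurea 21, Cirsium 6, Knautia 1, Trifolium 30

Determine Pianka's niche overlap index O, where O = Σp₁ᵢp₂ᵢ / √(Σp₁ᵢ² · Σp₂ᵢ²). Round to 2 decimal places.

0.65

Proportions for Osmia bicornis (n=208): 32/208=0.1538, 3/208=0.0144, 21/208=0.1010, 77/208=0.3702, 75/208=0.3606
Proportions for Bombus terrestris (n=84): 26/84=0.3095, 21/84=0.2500, 6/84=0.0714, 1/84=0.0119, 30/84=0.3571
Σ p₁ᵢp₂ᵢ = 0.047601 + 0.003600 + 0.007211 + 0.004405 + 0.128770 = 0.191587
Σp_1ᵢ² = 0.1538² + 0.0144² + 0.1010² + 0.3702² + 0.3606² = 0.023654 + 0.000207 + 0.010201 + 0.137048 + 0.130032 = 0.301142
Σp_2ᵢ² = 0.3095² + 0.2500² + 0.0714² + 0.0119² + 0.3571² = 0.095790 + 0.062500 + 0.005098 + 0.000142 + 0.127520 = 0.291050
O = 0.191587 / √(0.301142 × 0.291050) = 0.191587 / 0.2960530 = 0.6471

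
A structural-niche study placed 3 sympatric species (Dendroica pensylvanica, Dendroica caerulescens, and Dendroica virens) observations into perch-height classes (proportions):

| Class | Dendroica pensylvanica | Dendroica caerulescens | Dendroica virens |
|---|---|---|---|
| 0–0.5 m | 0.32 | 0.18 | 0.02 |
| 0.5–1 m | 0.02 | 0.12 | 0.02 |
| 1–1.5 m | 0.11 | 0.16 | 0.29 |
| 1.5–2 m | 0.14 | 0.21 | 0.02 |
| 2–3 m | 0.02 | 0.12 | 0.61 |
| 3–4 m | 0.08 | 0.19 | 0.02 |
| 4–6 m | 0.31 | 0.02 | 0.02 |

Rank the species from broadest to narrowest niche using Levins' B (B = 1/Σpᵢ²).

Σp_pensᵢ² = 0.32² + 0.02² + 0.11² + 0.14² + 0.02² + 0.08² + 0.31² = 0.1024 + 0.0004 + 0.0121 + 0.0196 + 0.0004 + 0.0064 + 0.0961 = 0.2374
B_pens = 1 / 0.2374 = 4.2123
Σp_caerᵢ² = 0.18² + 0.12² + 0.16² + 0.21² + 0.12² + 0.19² + 0.02² = 0.0324 + 0.0144 + 0.0256 + 0.0441 + 0.0144 + 0.0361 + 0.0004 = 0.1674
B_caer = 1 / 0.1674 = 5.9737
Σp_vireᵢ² = 0.02² + 0.02² + 0.29² + 0.02² + 0.61² + 0.02² + 0.02² = 0.0004 + 0.0004 + 0.0841 + 0.0004 + 0.3721 + 0.0004 + 0.0004 = 0.4582
B_vire = 1 / 0.4582 = 2.1825
Ranking by B (broadest → narrowest): Dendroica caerulescens (5.97) > Dendroica pensylvanica (4.21) > Dendroica virens (2.18)

Dendroica caerulescens > Dendroica pensylvanica > Dendroica virens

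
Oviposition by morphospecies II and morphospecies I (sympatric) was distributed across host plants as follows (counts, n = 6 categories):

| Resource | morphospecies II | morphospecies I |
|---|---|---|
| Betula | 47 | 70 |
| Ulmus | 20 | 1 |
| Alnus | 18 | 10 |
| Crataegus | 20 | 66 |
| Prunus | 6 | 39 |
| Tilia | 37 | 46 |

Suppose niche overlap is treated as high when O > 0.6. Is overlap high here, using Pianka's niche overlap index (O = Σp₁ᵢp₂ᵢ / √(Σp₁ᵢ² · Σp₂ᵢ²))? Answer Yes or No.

Yes

Proportions for morphospecies II (n=148): 47/148=0.3176, 20/148=0.1351, 18/148=0.1216, 20/148=0.1351, 6/148=0.0405, 37/148=0.2500
Proportions for morphospecies I (n=232): 70/232=0.3017, 1/232=0.0043, 10/232=0.0431, 66/232=0.2845, 39/232=0.1681, 46/232=0.1983
Σ p₁ᵢp₂ᵢ = 0.095820 + 0.000581 + 0.005241 + 0.038436 + 0.006808 + 0.049575 = 0.196461
Σp_1ᵢ² = 0.3176² + 0.1351² + 0.1216² + 0.1351² + 0.0405² + 0.2500² = 0.100870 + 0.018252 + 0.014787 + 0.018252 + 0.001640 + 0.062500 = 0.216301
Σp_2ᵢ² = 0.3017² + 0.0043² + 0.0431² + 0.2845² + 0.1681² + 0.1983² = 0.091023 + 0.000018 + 0.001858 + 0.080940 + 0.028258 + 0.039323 = 0.241420
O = 0.196461 / √(0.216301 × 0.241420) = 0.196461 / 0.2285156 = 0.8597
O = 0.8597 > 0.6 → Yes.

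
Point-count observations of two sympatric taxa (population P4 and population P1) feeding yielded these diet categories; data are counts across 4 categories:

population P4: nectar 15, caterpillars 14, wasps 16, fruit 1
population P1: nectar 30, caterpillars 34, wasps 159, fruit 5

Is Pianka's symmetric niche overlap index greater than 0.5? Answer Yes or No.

Proportions for population P4 (n=46): 15/46=0.3261, 14/46=0.3043, 16/46=0.3478, 1/46=0.0217
Proportions for population P1 (n=228): 30/228=0.1316, 34/228=0.1491, 159/228=0.6974, 5/228=0.0219
Σ p₁ᵢp₂ᵢ = 0.042915 + 0.045371 + 0.242556 + 0.000475 = 0.331317
Σp_1ᵢ² = 0.3261² + 0.3043² + 0.3478² + 0.0217² = 0.106341 + 0.092598 + 0.120965 + 0.000471 = 0.320375
Σp_2ᵢ² = 0.1316² + 0.1491² + 0.6974² + 0.0219² = 0.017319 + 0.022231 + 0.486367 + 0.000480 = 0.526397
O = 0.331317 / √(0.320375 × 0.526397) = 0.331317 / 0.4106634 = 0.8068
O = 0.8068 > 0.5 → Yes.

Yes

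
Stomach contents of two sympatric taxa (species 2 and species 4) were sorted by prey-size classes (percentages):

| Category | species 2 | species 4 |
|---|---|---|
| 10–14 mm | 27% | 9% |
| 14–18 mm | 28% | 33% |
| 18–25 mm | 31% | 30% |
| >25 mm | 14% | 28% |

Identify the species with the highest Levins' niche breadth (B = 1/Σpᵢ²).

species 2

Convert percentages to proportions (divide by 100).
Σp_2ᵢ² = 0.27² + 0.28² + 0.31² + 0.14² = 0.0729 + 0.0784 + 0.0961 + 0.0196 = 0.2670
B_2 = 1 / 0.2670 = 3.7453
Σp_4ᵢ² = 0.09² + 0.33² + 0.30² + 0.28² = 0.0081 + 0.1089 + 0.0900 + 0.0784 = 0.2854
B_4 = 1 / 0.2854 = 3.5039
Highest B → broadest niche (most generalist): species 2 (B = 3.75).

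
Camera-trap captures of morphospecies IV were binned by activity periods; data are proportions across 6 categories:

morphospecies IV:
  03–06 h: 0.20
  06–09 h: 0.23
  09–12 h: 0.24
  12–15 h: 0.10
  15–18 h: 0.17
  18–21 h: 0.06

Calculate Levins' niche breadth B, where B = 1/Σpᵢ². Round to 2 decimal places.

5.18

Σpᵢ² = 0.20² + 0.23² + 0.24² + 0.10² + 0.17² + 0.06² = 0.0400 + 0.0529 + 0.0576 + 0.0100 + 0.0289 + 0.0036 = 0.1930
B = 1 / 0.1930 = 5.1813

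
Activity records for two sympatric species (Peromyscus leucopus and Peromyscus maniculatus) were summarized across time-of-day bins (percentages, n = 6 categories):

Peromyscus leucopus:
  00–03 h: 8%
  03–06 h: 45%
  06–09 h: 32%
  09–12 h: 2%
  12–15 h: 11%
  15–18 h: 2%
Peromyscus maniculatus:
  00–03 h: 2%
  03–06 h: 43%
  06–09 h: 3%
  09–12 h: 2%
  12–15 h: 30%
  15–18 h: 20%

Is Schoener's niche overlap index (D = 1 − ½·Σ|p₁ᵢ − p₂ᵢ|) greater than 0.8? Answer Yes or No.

No

Convert percentages to proportions (divide by 100).
Σ|p₁ᵢ − p₂ᵢ| = 0.06 + 0.02 + 0.29 + 0.00 + 0.19 + 0.18 = 0.74
D = 1 − ½ × 0.74 = 1 − 0.370 = 0.6300
D = 0.6300 < 0.8 → No.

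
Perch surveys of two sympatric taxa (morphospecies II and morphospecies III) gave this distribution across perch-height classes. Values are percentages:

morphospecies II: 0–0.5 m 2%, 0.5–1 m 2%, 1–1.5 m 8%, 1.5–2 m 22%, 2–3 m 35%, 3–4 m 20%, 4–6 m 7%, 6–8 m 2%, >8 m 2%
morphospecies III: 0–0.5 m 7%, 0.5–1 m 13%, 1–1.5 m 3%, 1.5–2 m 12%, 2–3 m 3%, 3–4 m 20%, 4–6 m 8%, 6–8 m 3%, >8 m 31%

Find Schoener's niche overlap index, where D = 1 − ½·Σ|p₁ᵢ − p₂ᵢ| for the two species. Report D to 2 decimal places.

0.53

Convert percentages to proportions (divide by 100).
Σ|p₁ᵢ − p₂ᵢ| = 0.05 + 0.11 + 0.05 + 0.10 + 0.32 + 0.00 + 0.01 + 0.01 + 0.29 = 0.94
D = 1 − ½ × 0.94 = 1 − 0.470 = 0.5300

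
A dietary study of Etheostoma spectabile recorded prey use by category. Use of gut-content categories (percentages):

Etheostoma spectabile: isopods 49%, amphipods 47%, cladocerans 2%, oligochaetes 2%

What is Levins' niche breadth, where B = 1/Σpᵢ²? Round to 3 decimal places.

2.165

Convert percentages to proportions (divide by 100).
Σpᵢ² = 0.49² + 0.47² + 0.02² + 0.02² = 0.2401 + 0.2209 + 0.0004 + 0.0004 = 0.4618
B = 1 / 0.4618 = 2.16544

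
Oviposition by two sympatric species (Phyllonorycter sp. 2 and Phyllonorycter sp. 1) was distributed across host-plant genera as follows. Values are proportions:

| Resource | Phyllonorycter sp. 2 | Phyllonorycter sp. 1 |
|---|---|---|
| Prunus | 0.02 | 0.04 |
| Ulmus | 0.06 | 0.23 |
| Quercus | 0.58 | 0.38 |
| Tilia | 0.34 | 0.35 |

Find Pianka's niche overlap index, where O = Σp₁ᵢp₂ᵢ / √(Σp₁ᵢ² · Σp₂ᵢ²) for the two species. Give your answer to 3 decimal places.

0.925

Σ p₁ᵢp₂ᵢ = 0.0008 + 0.0138 + 0.2204 + 0.1190 = 0.3540
Σp_1ᵢ² = 0.02² + 0.06² + 0.58² + 0.34² = 0.0004 + 0.0036 + 0.3364 + 0.1156 = 0.4560
Σp_2ᵢ² = 0.04² + 0.23² + 0.38² + 0.35² = 0.0016 + 0.0529 + 0.1444 + 0.1225 = 0.3214
O = 0.3540 / √(0.4560 × 0.3214) = 0.3540 / 0.382829 = 0.92469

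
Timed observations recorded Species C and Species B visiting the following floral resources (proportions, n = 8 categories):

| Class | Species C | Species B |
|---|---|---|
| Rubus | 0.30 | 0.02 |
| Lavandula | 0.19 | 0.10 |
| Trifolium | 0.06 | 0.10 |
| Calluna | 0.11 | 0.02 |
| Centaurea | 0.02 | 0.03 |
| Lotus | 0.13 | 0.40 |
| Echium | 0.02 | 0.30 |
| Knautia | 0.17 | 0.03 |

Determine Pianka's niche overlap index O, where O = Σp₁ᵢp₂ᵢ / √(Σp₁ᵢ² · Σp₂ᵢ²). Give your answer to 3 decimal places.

Σ p₁ᵢp₂ᵢ = 0.0060 + 0.0190 + 0.0060 + 0.0022 + 0.0006 + 0.0520 + 0.0060 + 0.0051 = 0.0969
Σp_1ᵢ² = 0.30² + 0.19² + 0.06² + 0.11² + 0.02² + 0.13² + 0.02² + 0.17² = 0.0900 + 0.0361 + 0.0036 + 0.0121 + 0.0004 + 0.0169 + 0.0004 + 0.0289 = 0.1884
Σp_2ᵢ² = 0.02² + 0.10² + 0.10² + 0.02² + 0.03² + 0.40² + 0.30² + 0.03² = 0.0004 + 0.0100 + 0.0100 + 0.0004 + 0.0009 + 0.1600 + 0.0900 + 0.0009 = 0.2726
O = 0.0969 / √(0.1884 × 0.2726) = 0.0969 / 0.226623 = 0.42758

0.428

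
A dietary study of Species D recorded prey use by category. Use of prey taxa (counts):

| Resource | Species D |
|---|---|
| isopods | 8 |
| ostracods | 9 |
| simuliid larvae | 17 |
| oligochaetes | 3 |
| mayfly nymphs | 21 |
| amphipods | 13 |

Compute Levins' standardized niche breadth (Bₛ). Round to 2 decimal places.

Proportions for Species D (n=71): 8/71=0.1127, 9/71=0.1268, 17/71=0.2394, 3/71=0.0423, 21/71=0.2958, 13/71=0.1831
Σpᵢ² = 0.1127² + 0.1268² + 0.2394² + 0.0423² + 0.2958² + 0.1831² = 0.012701 + 0.016078 + 0.057312 + 0.001789 + 0.087498 + 0.033526 = 0.208904
B = 1 / 0.208904 = 4.7869
Bₛ = (B − 1)/(n − 1) = (4.7869 − 1)/(6 − 1) = 3.7869/5 = 0.7574

0.76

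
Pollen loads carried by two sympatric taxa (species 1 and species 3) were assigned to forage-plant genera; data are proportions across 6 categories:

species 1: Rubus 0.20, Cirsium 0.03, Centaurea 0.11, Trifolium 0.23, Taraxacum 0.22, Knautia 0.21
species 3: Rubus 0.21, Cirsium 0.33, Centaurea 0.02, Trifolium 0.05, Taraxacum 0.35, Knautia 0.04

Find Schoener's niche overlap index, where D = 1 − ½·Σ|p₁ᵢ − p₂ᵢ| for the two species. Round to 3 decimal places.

Σ|p₁ᵢ − p₂ᵢ| = 0.01 + 0.30 + 0.09 + 0.18 + 0.13 + 0.17 = 0.88
D = 1 − ½ × 0.88 = 1 − 0.440 = 0.56000

0.560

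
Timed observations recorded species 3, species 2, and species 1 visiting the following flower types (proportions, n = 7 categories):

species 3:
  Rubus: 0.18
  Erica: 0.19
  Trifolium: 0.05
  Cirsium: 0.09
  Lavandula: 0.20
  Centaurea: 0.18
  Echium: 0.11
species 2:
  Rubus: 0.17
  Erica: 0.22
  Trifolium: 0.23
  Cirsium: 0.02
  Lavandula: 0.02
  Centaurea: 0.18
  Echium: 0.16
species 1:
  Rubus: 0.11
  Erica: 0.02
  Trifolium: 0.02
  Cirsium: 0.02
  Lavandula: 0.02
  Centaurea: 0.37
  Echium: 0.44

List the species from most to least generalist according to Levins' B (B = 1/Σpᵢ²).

species 3 > species 2 > species 1

Σp_3ᵢ² = 0.18² + 0.19² + 0.05² + 0.09² + 0.20² + 0.18² + 0.11² = 0.0324 + 0.0361 + 0.0025 + 0.0081 + 0.0400 + 0.0324 + 0.0121 = 0.1636
B_3 = 1 / 0.1636 = 6.1125
Σp_2ᵢ² = 0.17² + 0.22² + 0.23² + 0.02² + 0.02² + 0.18² + 0.16² = 0.0289 + 0.0484 + 0.0529 + 0.0004 + 0.0004 + 0.0324 + 0.0256 = 0.1890
B_2 = 1 / 0.1890 = 5.2910
Σp_1ᵢ² = 0.11² + 0.02² + 0.02² + 0.02² + 0.02² + 0.37² + 0.44² = 0.0121 + 0.0004 + 0.0004 + 0.0004 + 0.0004 + 0.1369 + 0.1936 = 0.3442
B_1 = 1 / 0.3442 = 2.9053
Ranking by B (broadest → narrowest): species 3 (6.11) > species 2 (5.29) > species 1 (2.91)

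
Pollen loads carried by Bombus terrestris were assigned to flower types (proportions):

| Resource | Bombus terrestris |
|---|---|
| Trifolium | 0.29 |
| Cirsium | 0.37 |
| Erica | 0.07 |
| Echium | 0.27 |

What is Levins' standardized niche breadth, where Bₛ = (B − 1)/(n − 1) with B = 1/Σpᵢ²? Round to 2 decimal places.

0.78

Σpᵢ² = 0.29² + 0.37² + 0.07² + 0.27² = 0.0841 + 0.1369 + 0.0049 + 0.0729 = 0.2988
B = 1 / 0.2988 = 3.3467
Bₛ = (B − 1)/(n − 1) = (3.3467 − 1)/(4 − 1) = 2.3467/3 = 0.7822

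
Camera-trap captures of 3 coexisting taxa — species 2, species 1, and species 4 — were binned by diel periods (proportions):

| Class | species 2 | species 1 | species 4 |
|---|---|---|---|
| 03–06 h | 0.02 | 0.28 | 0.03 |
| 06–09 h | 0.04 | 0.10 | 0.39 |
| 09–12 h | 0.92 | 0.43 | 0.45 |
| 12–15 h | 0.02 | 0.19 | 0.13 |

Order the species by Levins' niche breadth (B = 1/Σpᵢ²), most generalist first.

species 1 > species 4 > species 2

Σp_2ᵢ² = 0.02² + 0.04² + 0.92² + 0.02² = 0.0004 + 0.0016 + 0.8464 + 0.0004 = 0.8488
B_2 = 1 / 0.8488 = 1.1781
Σp_1ᵢ² = 0.28² + 0.10² + 0.43² + 0.19² = 0.0784 + 0.0100 + 0.1849 + 0.0361 = 0.3094
B_1 = 1 / 0.3094 = 3.2321
Σp_4ᵢ² = 0.03² + 0.39² + 0.45² + 0.13² = 0.0009 + 0.1521 + 0.2025 + 0.0169 = 0.3724
B_4 = 1 / 0.3724 = 2.6853
Ranking by B (broadest → narrowest): species 1 (3.23) > species 4 (2.69) > species 2 (1.18)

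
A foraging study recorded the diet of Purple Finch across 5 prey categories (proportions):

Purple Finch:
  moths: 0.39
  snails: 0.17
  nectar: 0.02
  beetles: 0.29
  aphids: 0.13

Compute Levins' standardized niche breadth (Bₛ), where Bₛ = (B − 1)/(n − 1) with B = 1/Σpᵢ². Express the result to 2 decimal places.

0.64

Σpᵢ² = 0.39² + 0.17² + 0.02² + 0.29² + 0.13² = 0.1521 + 0.0289 + 0.0004 + 0.0841 + 0.0169 = 0.2824
B = 1 / 0.2824 = 3.5411
Bₛ = (B − 1)/(n − 1) = (3.5411 − 1)/(5 − 1) = 2.5411/4 = 0.6353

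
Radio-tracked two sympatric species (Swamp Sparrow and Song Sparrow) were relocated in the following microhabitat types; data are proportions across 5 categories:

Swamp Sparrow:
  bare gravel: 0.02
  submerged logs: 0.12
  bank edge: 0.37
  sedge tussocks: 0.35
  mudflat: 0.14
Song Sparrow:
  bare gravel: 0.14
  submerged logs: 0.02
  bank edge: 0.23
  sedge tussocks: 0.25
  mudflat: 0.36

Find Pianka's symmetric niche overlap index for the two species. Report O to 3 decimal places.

Σ p₁ᵢp₂ᵢ = 0.0028 + 0.0024 + 0.0851 + 0.0875 + 0.0504 = 0.2282
Σp_1ᵢ² = 0.02² + 0.12² + 0.37² + 0.35² + 0.14² = 0.0004 + 0.0144 + 0.1369 + 0.1225 + 0.0196 = 0.2938
Σp_2ᵢ² = 0.14² + 0.02² + 0.23² + 0.25² + 0.36² = 0.0196 + 0.0004 + 0.0529 + 0.0625 + 0.1296 = 0.2650
O = 0.2282 / √(0.2938 × 0.2650) = 0.2282 / 0.279029 = 0.81784

0.818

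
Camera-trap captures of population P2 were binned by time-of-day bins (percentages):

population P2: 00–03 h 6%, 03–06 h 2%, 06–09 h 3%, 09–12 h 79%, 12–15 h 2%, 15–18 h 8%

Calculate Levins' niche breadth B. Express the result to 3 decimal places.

1.573

Convert percentages to proportions (divide by 100).
Σpᵢ² = 0.06² + 0.02² + 0.03² + 0.79² + 0.02² + 0.08² = 0.0036 + 0.0004 + 0.0009 + 0.6241 + 0.0004 + 0.0064 = 0.6358
B = 1 / 0.6358 = 1.57282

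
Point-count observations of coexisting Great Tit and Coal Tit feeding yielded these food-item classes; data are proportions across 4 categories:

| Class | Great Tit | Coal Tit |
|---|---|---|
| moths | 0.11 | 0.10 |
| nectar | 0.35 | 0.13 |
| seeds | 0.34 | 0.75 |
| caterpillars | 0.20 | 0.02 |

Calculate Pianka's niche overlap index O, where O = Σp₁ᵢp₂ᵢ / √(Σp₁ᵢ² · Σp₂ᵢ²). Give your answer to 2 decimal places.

Σ p₁ᵢp₂ᵢ = 0.0110 + 0.0455 + 0.2550 + 0.0040 = 0.3155
Σp_1ᵢ² = 0.11² + 0.35² + 0.34² + 0.20² = 0.0121 + 0.1225 + 0.1156 + 0.0400 = 0.2902
Σp_2ᵢ² = 0.10² + 0.13² + 0.75² + 0.02² = 0.0100 + 0.0169 + 0.5625 + 0.0004 = 0.5898
O = 0.3155 / √(0.2902 × 0.5898) = 0.3155 / 0.41371 = 0.7626

0.76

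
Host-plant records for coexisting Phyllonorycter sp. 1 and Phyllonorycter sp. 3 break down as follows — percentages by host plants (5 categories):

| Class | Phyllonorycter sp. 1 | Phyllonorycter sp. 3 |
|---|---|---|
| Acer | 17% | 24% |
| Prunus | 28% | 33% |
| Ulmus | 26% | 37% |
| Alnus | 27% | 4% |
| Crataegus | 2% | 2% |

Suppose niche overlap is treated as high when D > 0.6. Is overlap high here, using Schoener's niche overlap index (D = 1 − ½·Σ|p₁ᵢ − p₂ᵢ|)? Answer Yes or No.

Yes

Convert percentages to proportions (divide by 100).
Σ|p₁ᵢ − p₂ᵢ| = 0.07 + 0.05 + 0.11 + 0.23 + 0.00 = 0.46
D = 1 − ½ × 0.46 = 1 − 0.230 = 0.7700
D = 0.7700 > 0.6 → Yes.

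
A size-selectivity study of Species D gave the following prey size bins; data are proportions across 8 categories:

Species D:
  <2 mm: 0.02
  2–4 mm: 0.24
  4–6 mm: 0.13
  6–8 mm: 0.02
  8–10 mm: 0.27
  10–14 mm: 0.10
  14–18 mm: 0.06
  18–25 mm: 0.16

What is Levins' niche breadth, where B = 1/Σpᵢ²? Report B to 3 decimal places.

5.336

Σpᵢ² = 0.02² + 0.24² + 0.13² + 0.02² + 0.27² + 0.10² + 0.06² + 0.16² = 0.0004 + 0.0576 + 0.0169 + 0.0004 + 0.0729 + 0.0100 + 0.0036 + 0.0256 = 0.1874
B = 1 / 0.1874 = 5.33618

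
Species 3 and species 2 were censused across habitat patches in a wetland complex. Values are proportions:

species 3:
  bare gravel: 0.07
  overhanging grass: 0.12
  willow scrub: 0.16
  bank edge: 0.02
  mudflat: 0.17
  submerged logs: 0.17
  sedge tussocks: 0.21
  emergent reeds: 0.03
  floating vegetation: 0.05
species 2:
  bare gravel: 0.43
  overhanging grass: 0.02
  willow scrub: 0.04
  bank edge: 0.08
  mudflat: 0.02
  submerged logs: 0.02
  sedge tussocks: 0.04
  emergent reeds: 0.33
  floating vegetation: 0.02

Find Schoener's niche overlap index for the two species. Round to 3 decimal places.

0.280

Σ|p₁ᵢ − p₂ᵢ| = 0.36 + 0.10 + 0.12 + 0.06 + 0.15 + 0.15 + 0.17 + 0.30 + 0.03 = 1.44
D = 1 − ½ × 1.44 = 1 − 0.720 = 0.28000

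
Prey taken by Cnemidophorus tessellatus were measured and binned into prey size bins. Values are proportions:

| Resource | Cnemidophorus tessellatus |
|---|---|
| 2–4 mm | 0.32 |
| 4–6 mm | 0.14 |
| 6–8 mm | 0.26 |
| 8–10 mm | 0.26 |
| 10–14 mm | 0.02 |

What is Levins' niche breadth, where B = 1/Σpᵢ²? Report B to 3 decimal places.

3.882

Σpᵢ² = 0.32² + 0.14² + 0.26² + 0.26² + 0.02² = 0.1024 + 0.0196 + 0.0676 + 0.0676 + 0.0004 = 0.2576
B = 1 / 0.2576 = 3.88199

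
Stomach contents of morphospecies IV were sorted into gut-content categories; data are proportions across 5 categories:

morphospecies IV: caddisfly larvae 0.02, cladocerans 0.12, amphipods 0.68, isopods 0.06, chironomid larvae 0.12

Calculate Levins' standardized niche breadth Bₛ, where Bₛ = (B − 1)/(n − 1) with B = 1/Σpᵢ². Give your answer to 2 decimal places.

0.25

Σpᵢ² = 0.02² + 0.12² + 0.68² + 0.06² + 0.12² = 0.0004 + 0.0144 + 0.4624 + 0.0036 + 0.0144 = 0.4952
B = 1 / 0.4952 = 2.0194
Bₛ = (B − 1)/(n − 1) = (2.0194 − 1)/(5 − 1) = 1.0194/4 = 0.2549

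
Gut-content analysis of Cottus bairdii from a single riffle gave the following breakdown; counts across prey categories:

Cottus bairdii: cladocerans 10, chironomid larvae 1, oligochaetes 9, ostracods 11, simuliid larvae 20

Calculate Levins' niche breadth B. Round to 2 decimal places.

Proportions for Cottus bairdii (n=51): 10/51=0.1961, 1/51=0.0196, 9/51=0.1765, 11/51=0.2157, 20/51=0.3922
Σpᵢ² = 0.1961² + 0.0196² + 0.1765² + 0.2157² + 0.3922² = 0.038455 + 0.000384 + 0.031152 + 0.046526 + 0.153821 = 0.270338
B = 1 / 0.270338 = 3.6991

3.70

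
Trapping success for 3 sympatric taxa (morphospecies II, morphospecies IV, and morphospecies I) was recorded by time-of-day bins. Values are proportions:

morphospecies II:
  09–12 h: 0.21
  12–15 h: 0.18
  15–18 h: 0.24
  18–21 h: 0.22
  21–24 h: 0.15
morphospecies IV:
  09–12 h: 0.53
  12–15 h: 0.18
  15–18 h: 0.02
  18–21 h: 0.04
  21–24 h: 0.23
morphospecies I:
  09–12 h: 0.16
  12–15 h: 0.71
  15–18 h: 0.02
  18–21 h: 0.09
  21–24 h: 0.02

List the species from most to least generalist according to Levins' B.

morphospecies II > morphospecies IV > morphospecies I

Σp_IIᵢ² = 0.21² + 0.18² + 0.24² + 0.22² + 0.15² = 0.0441 + 0.0324 + 0.0576 + 0.0484 + 0.0225 = 0.2050
B_II = 1 / 0.2050 = 4.8780
Σp_IVᵢ² = 0.53² + 0.18² + 0.02² + 0.04² + 0.23² = 0.2809 + 0.0324 + 0.0004 + 0.0016 + 0.0529 = 0.3682
B_IV = 1 / 0.3682 = 2.7159
Σp_Iᵢ² = 0.16² + 0.71² + 0.02² + 0.09² + 0.02² = 0.0256 + 0.5041 + 0.0004 + 0.0081 + 0.0004 = 0.5386
B_I = 1 / 0.5386 = 1.8567
Ranking by B (broadest → narrowest): morphospecies II (4.88) > morphospecies IV (2.72) > morphospecies I (1.86)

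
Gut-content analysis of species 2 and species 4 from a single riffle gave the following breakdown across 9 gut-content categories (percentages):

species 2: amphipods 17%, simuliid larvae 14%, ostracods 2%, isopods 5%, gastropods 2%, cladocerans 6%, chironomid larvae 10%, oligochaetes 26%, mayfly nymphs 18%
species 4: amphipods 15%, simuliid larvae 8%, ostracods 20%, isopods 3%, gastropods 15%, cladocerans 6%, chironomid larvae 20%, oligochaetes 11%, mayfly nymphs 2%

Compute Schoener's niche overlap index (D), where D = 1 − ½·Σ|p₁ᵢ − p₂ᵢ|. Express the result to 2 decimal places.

Convert percentages to proportions (divide by 100).
Σ|p₁ᵢ − p₂ᵢ| = 0.02 + 0.06 + 0.18 + 0.02 + 0.13 + 0.00 + 0.10 + 0.15 + 0.16 = 0.82
D = 1 − ½ × 0.82 = 1 − 0.410 = 0.5900

0.59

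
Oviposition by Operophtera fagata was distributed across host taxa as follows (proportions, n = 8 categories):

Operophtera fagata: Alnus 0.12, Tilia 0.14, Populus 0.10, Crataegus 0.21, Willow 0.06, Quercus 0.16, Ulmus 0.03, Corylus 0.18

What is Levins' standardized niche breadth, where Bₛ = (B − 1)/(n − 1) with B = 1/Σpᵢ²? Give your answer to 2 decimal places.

Σpᵢ² = 0.12² + 0.14² + 0.10² + 0.21² + 0.06² + 0.16² + 0.03² + 0.18² = 0.0144 + 0.0196 + 0.0100 + 0.0441 + 0.0036 + 0.0256 + 0.0009 + 0.0324 = 0.1506
B = 1 / 0.1506 = 6.6401
Bₛ = (B − 1)/(n − 1) = (6.6401 − 1)/(8 − 1) = 5.6401/7 = 0.8057

0.81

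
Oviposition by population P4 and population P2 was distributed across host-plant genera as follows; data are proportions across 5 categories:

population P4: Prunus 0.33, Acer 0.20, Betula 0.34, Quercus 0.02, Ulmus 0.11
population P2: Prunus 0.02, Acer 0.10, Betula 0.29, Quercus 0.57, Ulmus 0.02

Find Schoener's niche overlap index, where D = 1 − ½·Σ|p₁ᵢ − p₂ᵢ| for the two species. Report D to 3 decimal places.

Σ|p₁ᵢ − p₂ᵢ| = 0.31 + 0.10 + 0.05 + 0.55 + 0.09 = 1.10
D = 1 − ½ × 1.10 = 1 − 0.550 = 0.45000

0.450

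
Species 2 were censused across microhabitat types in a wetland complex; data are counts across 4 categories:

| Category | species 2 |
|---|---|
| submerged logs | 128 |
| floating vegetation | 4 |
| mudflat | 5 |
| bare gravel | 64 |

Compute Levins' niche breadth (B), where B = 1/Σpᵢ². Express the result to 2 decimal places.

1.97

Proportions for species 2 (n=201): 128/201=0.6368, 4/201=0.0199, 5/201=0.0249, 64/201=0.3184
Σpᵢ² = 0.6368² + 0.0199² + 0.0249² + 0.3184² = 0.405514 + 0.000396 + 0.000620 + 0.101379 = 0.507909
B = 1 / 0.507909 = 1.9689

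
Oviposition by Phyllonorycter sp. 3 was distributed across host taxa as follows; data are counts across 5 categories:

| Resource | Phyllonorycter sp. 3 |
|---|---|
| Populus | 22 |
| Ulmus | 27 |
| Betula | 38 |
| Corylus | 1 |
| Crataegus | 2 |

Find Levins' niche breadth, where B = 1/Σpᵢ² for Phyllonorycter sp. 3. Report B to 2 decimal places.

Proportions for Phyllonorycter sp. 3 (n=90): 22/90=0.2444, 27/90=0.3000, 38/90=0.4222, 1/90=0.0111, 2/90=0.0222
Σpᵢ² = 0.2444² + 0.3000² + 0.4222² + 0.0111² + 0.0222² = 0.059731 + 0.090000 + 0.178253 + 0.000123 + 0.000493 = 0.328600
B = 1 / 0.328600 = 3.0432

3.04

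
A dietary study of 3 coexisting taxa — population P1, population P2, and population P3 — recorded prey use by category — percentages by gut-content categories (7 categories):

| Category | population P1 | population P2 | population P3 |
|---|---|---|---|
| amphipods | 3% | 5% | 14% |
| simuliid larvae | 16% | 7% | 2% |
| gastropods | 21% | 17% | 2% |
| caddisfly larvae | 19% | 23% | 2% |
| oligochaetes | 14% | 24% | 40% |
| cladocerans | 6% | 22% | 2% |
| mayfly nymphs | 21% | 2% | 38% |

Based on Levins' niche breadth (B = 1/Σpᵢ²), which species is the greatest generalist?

Convert percentages to proportions (divide by 100).
Σp_P1ᵢ² = 0.03² + 0.16² + 0.21² + 0.19² + 0.14² + 0.06² + 0.21² = 0.0009 + 0.0256 + 0.0441 + 0.0361 + 0.0196 + 0.0036 + 0.0441 = 0.1740
B_P1 = 1 / 0.1740 = 5.7471
Σp_P2ᵢ² = 0.05² + 0.07² + 0.17² + 0.23² + 0.24² + 0.22² + 0.02² = 0.0025 + 0.0049 + 0.0289 + 0.0529 + 0.0576 + 0.0484 + 0.0004 = 0.1956
B_P2 = 1 / 0.1956 = 5.1125
Σp_P3ᵢ² = 0.14² + 0.02² + 0.02² + 0.02² + 0.40² + 0.02² + 0.38² = 0.0196 + 0.0004 + 0.0004 + 0.0004 + 0.1600 + 0.0004 + 0.1444 = 0.3256
B_P3 = 1 / 0.3256 = 3.0713
Highest B → broadest niche (most generalist): population P1 (B = 5.75).

population P1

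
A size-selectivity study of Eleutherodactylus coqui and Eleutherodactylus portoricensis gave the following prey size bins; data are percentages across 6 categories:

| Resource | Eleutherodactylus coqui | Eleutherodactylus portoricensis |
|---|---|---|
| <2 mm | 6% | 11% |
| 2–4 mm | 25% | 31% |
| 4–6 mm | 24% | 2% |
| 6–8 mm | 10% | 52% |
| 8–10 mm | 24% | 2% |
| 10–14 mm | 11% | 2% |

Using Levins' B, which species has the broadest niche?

Eleutherodactylus coqui

Convert percentages to proportions (divide by 100).
Σp_coquᵢ² = 0.06² + 0.25² + 0.24² + 0.10² + 0.24² + 0.11² = 0.0036 + 0.0625 + 0.0576 + 0.0100 + 0.0576 + 0.0121 = 0.2034
B_coqu = 1 / 0.2034 = 4.9164
Σp_portᵢ² = 0.11² + 0.31² + 0.02² + 0.52² + 0.02² + 0.02² = 0.0121 + 0.0961 + 0.0004 + 0.2704 + 0.0004 + 0.0004 = 0.3798
B_port = 1 / 0.3798 = 2.6330
Highest B → broadest niche (most generalist): Eleutherodactylus coqui (B = 4.92).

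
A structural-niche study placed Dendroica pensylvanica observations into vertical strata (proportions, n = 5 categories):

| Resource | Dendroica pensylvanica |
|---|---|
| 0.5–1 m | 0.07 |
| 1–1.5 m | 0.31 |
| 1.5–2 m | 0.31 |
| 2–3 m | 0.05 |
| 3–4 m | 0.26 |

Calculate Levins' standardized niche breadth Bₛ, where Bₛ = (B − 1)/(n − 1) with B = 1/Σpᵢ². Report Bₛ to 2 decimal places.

Σpᵢ² = 0.07² + 0.31² + 0.31² + 0.05² + 0.26² = 0.0049 + 0.0961 + 0.0961 + 0.0025 + 0.0676 = 0.2672
B = 1 / 0.2672 = 3.7425
Bₛ = (B − 1)/(n − 1) = (3.7425 − 1)/(5 − 1) = 2.7425/4 = 0.6856

0.69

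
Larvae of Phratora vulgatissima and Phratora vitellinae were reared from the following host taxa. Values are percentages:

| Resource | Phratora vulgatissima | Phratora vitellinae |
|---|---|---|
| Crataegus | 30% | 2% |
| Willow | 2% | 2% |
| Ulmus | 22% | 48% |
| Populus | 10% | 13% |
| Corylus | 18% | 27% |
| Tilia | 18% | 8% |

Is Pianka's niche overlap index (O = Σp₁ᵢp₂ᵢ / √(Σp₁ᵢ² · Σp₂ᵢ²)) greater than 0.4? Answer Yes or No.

Yes

Convert percentages to proportions (divide by 100).
Σ p₁ᵢp₂ᵢ = 0.0060 + 0.0004 + 0.1056 + 0.0130 + 0.0486 + 0.0144 = 0.1880
Σp_1ᵢ² = 0.30² + 0.02² + 0.22² + 0.10² + 0.18² + 0.18² = 0.0900 + 0.0004 + 0.0484 + 0.0100 + 0.0324 + 0.0324 = 0.2136
Σp_2ᵢ² = 0.02² + 0.02² + 0.48² + 0.13² + 0.27² + 0.08² = 0.0004 + 0.0004 + 0.2304 + 0.0169 + 0.0729 + 0.0064 = 0.3274
O = 0.1880 / √(0.2136 × 0.3274) = 0.1880 / 0.26445 = 0.7109
O = 0.7109 > 0.4 → Yes.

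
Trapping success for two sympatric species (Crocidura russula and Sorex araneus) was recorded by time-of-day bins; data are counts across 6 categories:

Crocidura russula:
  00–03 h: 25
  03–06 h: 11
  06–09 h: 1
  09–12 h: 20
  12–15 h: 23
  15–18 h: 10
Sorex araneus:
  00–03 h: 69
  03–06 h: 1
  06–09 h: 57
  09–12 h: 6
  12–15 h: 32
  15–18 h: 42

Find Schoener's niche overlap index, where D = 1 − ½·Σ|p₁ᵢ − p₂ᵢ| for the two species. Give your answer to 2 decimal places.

Proportions for Crocidura russula (n=90): 25/90=0.2778, 11/90=0.1222, 1/90=0.0111, 20/90=0.2222, 23/90=0.2556, 10/90=0.1111
Proportions for Sorex araneus (n=207): 69/207=0.3333, 1/207=0.0048, 57/207=0.2754, 6/207=0.0290, 32/207=0.1546, 42/207=0.2029
Σ|p₁ᵢ − p₂ᵢ| = 0.0555 + 0.1174 + 0.2643 + 0.1932 + 0.1010 + 0.0918 = 0.8232
D = 1 − ½ × 0.8232 = 1 − 0.41160 = 0.58840

0.59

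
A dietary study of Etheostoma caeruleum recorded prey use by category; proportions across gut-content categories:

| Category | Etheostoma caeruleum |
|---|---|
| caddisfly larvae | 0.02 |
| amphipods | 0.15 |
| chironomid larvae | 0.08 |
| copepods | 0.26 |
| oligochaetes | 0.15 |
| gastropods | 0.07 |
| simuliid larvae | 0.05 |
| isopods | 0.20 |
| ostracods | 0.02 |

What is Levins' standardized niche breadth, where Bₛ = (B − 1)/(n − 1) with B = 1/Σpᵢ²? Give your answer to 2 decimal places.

0.62

Σpᵢ² = 0.02² + 0.15² + 0.08² + 0.26² + 0.15² + 0.07² + 0.05² + 0.20² + 0.02² = 0.0004 + 0.0225 + 0.0064 + 0.0676 + 0.0225 + 0.0049 + 0.0025 + 0.0400 + 0.0004 = 0.1672
B = 1 / 0.1672 = 5.9809
Bₛ = (B − 1)/(n − 1) = (5.9809 − 1)/(9 − 1) = 4.9809/8 = 0.6226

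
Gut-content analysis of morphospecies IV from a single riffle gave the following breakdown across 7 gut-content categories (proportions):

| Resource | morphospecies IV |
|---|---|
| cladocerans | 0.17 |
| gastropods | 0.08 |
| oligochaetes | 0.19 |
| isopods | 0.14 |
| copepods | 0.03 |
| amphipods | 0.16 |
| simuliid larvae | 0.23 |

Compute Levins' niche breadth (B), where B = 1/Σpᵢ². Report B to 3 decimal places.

5.869

Σpᵢ² = 0.17² + 0.08² + 0.19² + 0.14² + 0.03² + 0.16² + 0.23² = 0.0289 + 0.0064 + 0.0361 + 0.0196 + 0.0009 + 0.0256 + 0.0529 = 0.1704
B = 1 / 0.1704 = 5.86854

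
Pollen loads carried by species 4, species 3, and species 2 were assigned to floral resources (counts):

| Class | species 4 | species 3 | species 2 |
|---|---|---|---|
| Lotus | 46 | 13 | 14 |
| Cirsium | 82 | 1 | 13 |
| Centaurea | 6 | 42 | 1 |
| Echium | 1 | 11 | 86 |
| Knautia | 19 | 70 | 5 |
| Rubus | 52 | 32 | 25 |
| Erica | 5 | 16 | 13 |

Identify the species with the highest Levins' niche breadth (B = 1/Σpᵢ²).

Proportions for species 4 (n=211): 46/211=0.2180, 82/211=0.3886, 6/211=0.0284, 1/211=0.0047, 19/211=0.0900, 52/211=0.2464, 5/211=0.0237
Proportions for species 3 (n=185): 13/185=0.0703, 1/185=0.0054, 42/185=0.2270, 11/185=0.0595, 70/185=0.3784, 32/185=0.1730, 16/185=0.0865
Proportions for species 2 (n=157): 14/157=0.0892, 13/157=0.0828, 1/157=0.0064, 86/157=0.5478, 5/157=0.0318, 25/157=0.1592, 13/157=0.0828
Σp_4ᵢ² = 0.2180² + 0.3886² + 0.0284² + 0.0047² + 0.0900² + 0.2464² + 0.0237² = 0.047524 + 0.151010 + 0.000807 + 0.000022 + 0.008100 + 0.060713 + 0.000562 = 0.268738
B_4 = 1 / 0.268738 = 3.7211
Σp_3ᵢ² = 0.0703² + 0.0054² + 0.2270² + 0.0595² + 0.3784² + 0.1730² + 0.0865² = 0.004942 + 0.000029 + 0.051529 + 0.003540 + 0.143187 + 0.029929 + 0.007482 = 0.240638
B_3 = 1 / 0.240638 = 4.1556
Σp_2ᵢ² = 0.0892² + 0.0828² + 0.0064² + 0.5478² + 0.0318² + 0.1592² + 0.0828² = 0.007957 + 0.006856 + 0.000041 + 0.300085 + 0.001011 + 0.025345 + 0.006856 = 0.348151
B_2 = 1 / 0.348151 = 2.8723
Highest B → broadest niche (most generalist): species 3 (B = 4.16).

species 3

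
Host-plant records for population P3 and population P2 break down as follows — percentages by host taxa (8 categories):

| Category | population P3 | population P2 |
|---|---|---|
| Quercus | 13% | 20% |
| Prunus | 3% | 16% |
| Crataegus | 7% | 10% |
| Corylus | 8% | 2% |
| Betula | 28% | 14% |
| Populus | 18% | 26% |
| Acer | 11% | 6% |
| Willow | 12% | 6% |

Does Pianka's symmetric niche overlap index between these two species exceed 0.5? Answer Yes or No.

Yes

Convert percentages to proportions (divide by 100).
Σ p₁ᵢp₂ᵢ = 0.0260 + 0.0048 + 0.0070 + 0.0016 + 0.0392 + 0.0468 + 0.0066 + 0.0072 = 0.1392
Σp_1ᵢ² = 0.13² + 0.03² + 0.07² + 0.08² + 0.28² + 0.18² + 0.11² + 0.12² = 0.0169 + 0.0009 + 0.0049 + 0.0064 + 0.0784 + 0.0324 + 0.0121 + 0.0144 = 0.1664
Σp_2ᵢ² = 0.20² + 0.16² + 0.10² + 0.02² + 0.14² + 0.26² + 0.06² + 0.06² = 0.0400 + 0.0256 + 0.0100 + 0.0004 + 0.0196 + 0.0676 + 0.0036 + 0.0036 = 0.1704
O = 0.1392 / √(0.1664 × 0.1704) = 0.1392 / 0.16839 = 0.8267
O = 0.8267 > 0.5 → Yes.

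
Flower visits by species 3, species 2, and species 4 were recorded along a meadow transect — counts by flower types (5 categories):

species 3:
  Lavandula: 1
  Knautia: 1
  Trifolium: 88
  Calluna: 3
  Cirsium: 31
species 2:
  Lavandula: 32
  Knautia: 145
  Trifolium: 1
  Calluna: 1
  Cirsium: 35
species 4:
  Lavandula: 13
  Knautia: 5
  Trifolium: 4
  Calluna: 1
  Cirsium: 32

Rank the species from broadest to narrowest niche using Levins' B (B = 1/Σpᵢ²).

species 4 > species 2 > species 3

Proportions for species 3 (n=124): 1/124=0.0081, 1/124=0.0081, 88/124=0.7097, 3/124=0.0242, 31/124=0.2500
Proportions for species 2 (n=214): 32/214=0.1495, 145/214=0.6776, 1/214=0.0047, 1/214=0.0047, 35/214=0.1636
Proportions for species 4 (n=55): 13/55=0.2364, 5/55=0.0909, 4/55=0.0727, 1/55=0.0182, 32/55=0.5818
Σp_3ᵢ² = 0.0081² + 0.0081² + 0.7097² + 0.0242² + 0.2500² = 0.000066 + 0.000066 + 0.503674 + 0.000586 + 0.062500 = 0.566892
B_3 = 1 / 0.566892 = 1.7640
Σp_2ᵢ² = 0.1495² + 0.6776² + 0.0047² + 0.0047² + 0.1636² = 0.022350 + 0.459142 + 0.000022 + 0.000022 + 0.026765 = 0.508301
B_2 = 1 / 0.508301 = 1.9673
Σp_4ᵢ² = 0.2364² + 0.0909² + 0.0727² + 0.0182² + 0.5818² = 0.055885 + 0.008263 + 0.005285 + 0.000331 + 0.338491 = 0.408255
B_4 = 1 / 0.408255 = 2.4494
Ranking by B (broadest → narrowest): species 4 (2.45) > species 2 (1.97) > species 3 (1.76)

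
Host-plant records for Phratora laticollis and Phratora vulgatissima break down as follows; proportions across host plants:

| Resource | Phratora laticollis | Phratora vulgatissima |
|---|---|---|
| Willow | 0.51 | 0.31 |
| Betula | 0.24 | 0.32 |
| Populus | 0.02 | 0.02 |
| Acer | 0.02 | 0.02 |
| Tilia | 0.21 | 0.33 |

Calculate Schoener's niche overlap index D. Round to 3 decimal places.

Σ|p₁ᵢ − p₂ᵢ| = 0.20 + 0.08 + 0.00 + 0.00 + 0.12 = 0.40
D = 1 − ½ × 0.40 = 1 − 0.200 = 0.80000

0.800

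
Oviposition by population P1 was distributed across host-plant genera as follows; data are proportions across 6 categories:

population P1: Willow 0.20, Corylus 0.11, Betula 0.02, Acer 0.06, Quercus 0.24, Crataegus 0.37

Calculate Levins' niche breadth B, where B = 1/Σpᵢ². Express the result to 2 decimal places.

Σpᵢ² = 0.20² + 0.11² + 0.02² + 0.06² + 0.24² + 0.37² = 0.0400 + 0.0121 + 0.0004 + 0.0036 + 0.0576 + 0.1369 = 0.2506
B = 1 / 0.2506 = 3.9904

3.99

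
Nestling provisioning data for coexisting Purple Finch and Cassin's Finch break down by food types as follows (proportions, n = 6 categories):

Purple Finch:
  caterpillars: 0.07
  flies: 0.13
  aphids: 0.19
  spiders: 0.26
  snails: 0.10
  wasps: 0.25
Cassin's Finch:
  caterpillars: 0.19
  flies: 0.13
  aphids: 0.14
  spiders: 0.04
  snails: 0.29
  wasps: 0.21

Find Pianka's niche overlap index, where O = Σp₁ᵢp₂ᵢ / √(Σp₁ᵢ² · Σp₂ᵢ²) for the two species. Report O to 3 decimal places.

Σ p₁ᵢp₂ᵢ = 0.0133 + 0.0169 + 0.0266 + 0.0104 + 0.0290 + 0.0525 = 0.1487
Σp_1ᵢ² = 0.07² + 0.13² + 0.19² + 0.26² + 0.10² + 0.25² = 0.0049 + 0.0169 + 0.0361 + 0.0676 + 0.0100 + 0.0625 = 0.1980
Σp_2ᵢ² = 0.19² + 0.13² + 0.14² + 0.04² + 0.29² + 0.21² = 0.0361 + 0.0169 + 0.0196 + 0.0016 + 0.0841 + 0.0441 = 0.2024
O = 0.1487 / √(0.1980 × 0.2024) = 0.1487 / 0.200188 = 0.74280

0.743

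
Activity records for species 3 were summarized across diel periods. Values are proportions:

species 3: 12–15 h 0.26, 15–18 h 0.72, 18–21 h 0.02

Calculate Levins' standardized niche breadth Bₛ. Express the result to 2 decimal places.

0.35

Σpᵢ² = 0.26² + 0.72² + 0.02² = 0.0676 + 0.5184 + 0.0004 = 0.5864
B = 1 / 0.5864 = 1.7053
Bₛ = (B − 1)/(n − 1) = (1.7053 − 1)/(3 − 1) = 0.7053/2 = 0.3527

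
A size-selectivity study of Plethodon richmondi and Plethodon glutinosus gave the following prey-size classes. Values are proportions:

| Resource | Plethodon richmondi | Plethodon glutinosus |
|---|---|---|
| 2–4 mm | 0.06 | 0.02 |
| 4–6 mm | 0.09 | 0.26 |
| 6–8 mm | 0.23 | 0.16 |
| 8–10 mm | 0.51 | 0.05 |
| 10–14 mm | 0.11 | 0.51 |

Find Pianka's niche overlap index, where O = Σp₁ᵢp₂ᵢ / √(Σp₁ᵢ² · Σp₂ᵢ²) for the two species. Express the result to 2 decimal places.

0.41

Σ p₁ᵢp₂ᵢ = 0.0012 + 0.0234 + 0.0368 + 0.0255 + 0.0561 = 0.1430
Σp_1ᵢ² = 0.06² + 0.09² + 0.23² + 0.51² + 0.11² = 0.0036 + 0.0081 + 0.0529 + 0.2601 + 0.0121 = 0.3368
Σp_2ᵢ² = 0.02² + 0.26² + 0.16² + 0.05² + 0.51² = 0.0004 + 0.0676 + 0.0256 + 0.0025 + 0.2601 = 0.3562
O = 0.1430 / √(0.3368 × 0.3562) = 0.1430 / 0.34636 = 0.4129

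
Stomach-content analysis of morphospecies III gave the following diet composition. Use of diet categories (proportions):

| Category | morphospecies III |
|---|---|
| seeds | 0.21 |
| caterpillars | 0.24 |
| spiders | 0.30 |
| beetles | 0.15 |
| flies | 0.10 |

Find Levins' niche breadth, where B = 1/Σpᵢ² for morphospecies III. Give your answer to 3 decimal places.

Σpᵢ² = 0.21² + 0.24² + 0.30² + 0.15² + 0.10² = 0.0441 + 0.0576 + 0.0900 + 0.0225 + 0.0100 = 0.2242
B = 1 / 0.2242 = 4.46030

4.460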